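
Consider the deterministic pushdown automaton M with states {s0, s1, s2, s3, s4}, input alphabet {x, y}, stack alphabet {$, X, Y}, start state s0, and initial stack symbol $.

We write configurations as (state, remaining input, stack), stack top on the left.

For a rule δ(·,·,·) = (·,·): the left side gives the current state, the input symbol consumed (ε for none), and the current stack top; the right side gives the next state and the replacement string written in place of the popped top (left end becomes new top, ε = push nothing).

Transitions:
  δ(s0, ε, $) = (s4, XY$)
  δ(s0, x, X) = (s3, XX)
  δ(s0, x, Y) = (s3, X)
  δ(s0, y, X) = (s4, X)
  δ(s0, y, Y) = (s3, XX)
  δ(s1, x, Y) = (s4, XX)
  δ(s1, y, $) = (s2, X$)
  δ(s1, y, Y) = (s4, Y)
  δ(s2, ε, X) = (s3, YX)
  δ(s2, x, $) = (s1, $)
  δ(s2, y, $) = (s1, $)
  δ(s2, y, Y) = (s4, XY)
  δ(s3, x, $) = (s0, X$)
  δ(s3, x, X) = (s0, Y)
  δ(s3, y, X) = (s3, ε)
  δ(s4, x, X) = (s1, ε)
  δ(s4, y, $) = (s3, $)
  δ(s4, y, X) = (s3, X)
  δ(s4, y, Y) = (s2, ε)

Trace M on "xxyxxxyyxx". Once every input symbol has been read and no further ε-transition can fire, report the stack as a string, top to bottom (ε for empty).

(s0, xxyxxxyyxx, $) ⊢ (s4, xxyxxxyyxx, XY$) ⊢ (s1, xyxxxyyxx, Y$) ⊢ (s4, yxxxyyxx, XX$) ⊢ (s3, xxxyyxx, XX$) ⊢ (s0, xxyyxx, YX$) ⊢ (s3, xyyxx, XX$) ⊢ (s0, yyxx, YX$) ⊢ (s3, yxx, XXX$) ⊢ (s3, xx, XX$) ⊢ (s0, x, YX$) ⊢ (s3, ε, XX$)
All input consumed in state s3 with stack XX$.

XX$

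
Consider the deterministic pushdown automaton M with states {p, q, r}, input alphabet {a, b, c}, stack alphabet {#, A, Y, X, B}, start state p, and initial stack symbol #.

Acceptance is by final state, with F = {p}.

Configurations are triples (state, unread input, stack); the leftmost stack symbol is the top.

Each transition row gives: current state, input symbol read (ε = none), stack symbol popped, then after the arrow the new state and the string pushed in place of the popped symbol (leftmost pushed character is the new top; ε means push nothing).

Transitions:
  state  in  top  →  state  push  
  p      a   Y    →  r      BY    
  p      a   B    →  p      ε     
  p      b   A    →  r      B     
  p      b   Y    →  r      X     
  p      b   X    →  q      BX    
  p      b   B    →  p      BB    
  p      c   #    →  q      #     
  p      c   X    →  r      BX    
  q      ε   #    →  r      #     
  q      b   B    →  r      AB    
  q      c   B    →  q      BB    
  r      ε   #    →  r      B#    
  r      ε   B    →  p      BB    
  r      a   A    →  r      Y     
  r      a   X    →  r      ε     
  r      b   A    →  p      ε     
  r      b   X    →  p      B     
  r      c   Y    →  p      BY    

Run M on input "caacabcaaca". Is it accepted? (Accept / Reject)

Reject

(p, caacabcaaca, #)
  read c, top #: go to q, push # → (q, aacabcaaca, #)
  ε-move, top #: go to r, push # → (r, aacabcaaca, #)
  ε-move, top #: go to r, push B# → (r, aacabcaaca, B#)
  ε-move, top B: go to p, push BB → (p, aacabcaaca, BB#)
  read a, top B: go to p, push ε → (p, acabcaaca, B#)
  read a, top B: go to p, push ε → (p, cabcaaca, #)
  read c, top #: go to q, push # → (q, abcaaca, #)
  ε-move, top #: go to r, push # → (r, abcaaca, #)
  ε-move, top #: go to r, push B# → (r, abcaaca, B#)
  ε-move, top B: go to p, push BB → (p, abcaaca, BB#)
  read a, top B: go to p, push ε → (p, bcaaca, B#)
  read b, top B: go to p, push BB → (p, caaca, BB#)
No transition applies at (p, caaca, BB#); input not fully consumed.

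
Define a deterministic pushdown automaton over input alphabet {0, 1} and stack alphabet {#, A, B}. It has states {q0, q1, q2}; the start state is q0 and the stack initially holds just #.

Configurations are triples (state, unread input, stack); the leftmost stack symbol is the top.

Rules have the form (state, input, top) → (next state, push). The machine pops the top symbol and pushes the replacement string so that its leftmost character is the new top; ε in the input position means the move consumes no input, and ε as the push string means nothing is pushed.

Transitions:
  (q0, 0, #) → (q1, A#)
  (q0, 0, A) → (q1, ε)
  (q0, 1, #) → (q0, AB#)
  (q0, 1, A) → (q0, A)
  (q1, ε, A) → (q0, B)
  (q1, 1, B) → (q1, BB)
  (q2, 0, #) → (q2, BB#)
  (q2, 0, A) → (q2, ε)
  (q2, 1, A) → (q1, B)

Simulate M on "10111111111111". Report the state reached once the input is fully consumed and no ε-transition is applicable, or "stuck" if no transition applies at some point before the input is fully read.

q1

(q0, 10111111111111, #)
  read 1, top #: go to q0, push AB# → (q0, 0111111111111, AB#)
  read 0, top A: go to q1, push ε → (q1, 111111111111, B#)
  read 1, top B: go to q1, push BB → (q1, 11111111111, BB#)
  read 1, top B: go to q1, push BB → (q1, 1111111111, BBB#)
  read 1, top B: go to q1, push BB → (q1, 111111111, BBBB#)
  read 1, top B: go to q1, push BB → (q1, 11111111, BBBBB#)
  read 1, top B: go to q1, push BB → (q1, 1111111, BBBBBB#)
  read 1, top B: go to q1, push BB → (q1, 111111, BBBBBBB#)
  read 1, top B: go to q1, push BB → (q1, 11111, BBBBBBBB#)
  read 1, top B: go to q1, push BB → (q1, 1111, BBBBBBBBB#)
  read 1, top B: go to q1, push BB → (q1, 111, BBBBBBBBBB#)
  read 1, top B: go to q1, push BB → (q1, 11, BBBBBBBBBBB#)
  read 1, top B: go to q1, push BB → (q1, 1, BBBBBBBBBBBB#)
  read 1, top B: go to q1, push BB → (q1, ε, BBBBBBBBBBBBB#)
All input consumed; M is in state q1.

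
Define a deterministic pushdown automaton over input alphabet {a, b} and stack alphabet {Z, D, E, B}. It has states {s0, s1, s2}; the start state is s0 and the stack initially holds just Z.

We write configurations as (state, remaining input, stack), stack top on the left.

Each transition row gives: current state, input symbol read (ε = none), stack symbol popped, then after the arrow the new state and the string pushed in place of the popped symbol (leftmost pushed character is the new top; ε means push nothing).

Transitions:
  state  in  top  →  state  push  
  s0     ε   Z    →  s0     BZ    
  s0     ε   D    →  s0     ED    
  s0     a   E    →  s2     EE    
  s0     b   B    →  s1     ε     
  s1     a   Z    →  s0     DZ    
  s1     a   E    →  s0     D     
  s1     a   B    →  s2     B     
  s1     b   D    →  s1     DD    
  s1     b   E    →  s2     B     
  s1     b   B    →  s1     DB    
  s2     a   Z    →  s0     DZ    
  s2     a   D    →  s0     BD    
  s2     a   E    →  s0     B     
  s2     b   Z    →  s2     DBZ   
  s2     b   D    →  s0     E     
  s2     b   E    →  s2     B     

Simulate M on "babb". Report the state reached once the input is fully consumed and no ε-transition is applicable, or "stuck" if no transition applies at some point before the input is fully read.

stuck

(s0, babb, Z) ⊢ (s0, babb, BZ) ⊢ (s1, abb, Z) ⊢ (s0, bb, DZ) ⊢ (s0, bb, EDZ)
No transition for (s0, b, top E); M blocks with input bb remaining.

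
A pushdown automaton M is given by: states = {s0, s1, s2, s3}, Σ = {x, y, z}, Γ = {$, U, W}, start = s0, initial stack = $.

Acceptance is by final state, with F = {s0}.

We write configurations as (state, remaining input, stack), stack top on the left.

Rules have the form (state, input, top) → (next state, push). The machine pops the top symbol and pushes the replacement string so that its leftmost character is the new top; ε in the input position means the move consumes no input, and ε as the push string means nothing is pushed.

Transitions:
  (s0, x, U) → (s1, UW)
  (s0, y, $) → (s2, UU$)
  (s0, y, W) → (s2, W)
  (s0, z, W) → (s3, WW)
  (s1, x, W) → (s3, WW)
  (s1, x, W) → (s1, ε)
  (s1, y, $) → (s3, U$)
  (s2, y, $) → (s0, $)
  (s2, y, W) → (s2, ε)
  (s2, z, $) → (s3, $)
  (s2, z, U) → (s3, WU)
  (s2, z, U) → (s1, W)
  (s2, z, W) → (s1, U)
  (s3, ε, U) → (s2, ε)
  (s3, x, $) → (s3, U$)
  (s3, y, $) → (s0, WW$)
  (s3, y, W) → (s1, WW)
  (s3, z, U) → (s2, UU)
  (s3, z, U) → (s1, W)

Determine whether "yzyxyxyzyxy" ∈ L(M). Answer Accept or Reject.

No computation consumes all input and reaches a final state.

Reject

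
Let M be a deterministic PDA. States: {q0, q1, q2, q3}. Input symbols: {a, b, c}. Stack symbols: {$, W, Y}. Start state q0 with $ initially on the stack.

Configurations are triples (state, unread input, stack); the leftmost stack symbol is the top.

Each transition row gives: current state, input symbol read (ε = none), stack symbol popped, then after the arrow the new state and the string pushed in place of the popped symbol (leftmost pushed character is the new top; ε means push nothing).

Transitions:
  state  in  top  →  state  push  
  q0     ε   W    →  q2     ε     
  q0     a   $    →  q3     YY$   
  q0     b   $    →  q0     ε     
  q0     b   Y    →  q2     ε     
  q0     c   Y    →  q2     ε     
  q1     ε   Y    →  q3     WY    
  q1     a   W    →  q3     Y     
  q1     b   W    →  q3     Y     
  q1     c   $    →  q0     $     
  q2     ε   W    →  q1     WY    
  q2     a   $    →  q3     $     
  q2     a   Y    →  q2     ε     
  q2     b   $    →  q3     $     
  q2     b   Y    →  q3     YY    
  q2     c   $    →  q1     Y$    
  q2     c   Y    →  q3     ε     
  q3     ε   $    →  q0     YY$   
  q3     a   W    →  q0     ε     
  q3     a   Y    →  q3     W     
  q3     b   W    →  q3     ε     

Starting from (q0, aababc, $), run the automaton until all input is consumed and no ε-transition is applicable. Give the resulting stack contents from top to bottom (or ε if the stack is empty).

Y$

(q0, aababc, $) ⊢ (q3, ababc, YY$) ⊢ (q3, babc, WY$) ⊢ (q3, abc, Y$) ⊢ (q3, bc, W$) ⊢ (q3, c, $) ⊢ (q0, c, YY$) ⊢ (q2, ε, Y$)
All input consumed in state q2 with stack Y$.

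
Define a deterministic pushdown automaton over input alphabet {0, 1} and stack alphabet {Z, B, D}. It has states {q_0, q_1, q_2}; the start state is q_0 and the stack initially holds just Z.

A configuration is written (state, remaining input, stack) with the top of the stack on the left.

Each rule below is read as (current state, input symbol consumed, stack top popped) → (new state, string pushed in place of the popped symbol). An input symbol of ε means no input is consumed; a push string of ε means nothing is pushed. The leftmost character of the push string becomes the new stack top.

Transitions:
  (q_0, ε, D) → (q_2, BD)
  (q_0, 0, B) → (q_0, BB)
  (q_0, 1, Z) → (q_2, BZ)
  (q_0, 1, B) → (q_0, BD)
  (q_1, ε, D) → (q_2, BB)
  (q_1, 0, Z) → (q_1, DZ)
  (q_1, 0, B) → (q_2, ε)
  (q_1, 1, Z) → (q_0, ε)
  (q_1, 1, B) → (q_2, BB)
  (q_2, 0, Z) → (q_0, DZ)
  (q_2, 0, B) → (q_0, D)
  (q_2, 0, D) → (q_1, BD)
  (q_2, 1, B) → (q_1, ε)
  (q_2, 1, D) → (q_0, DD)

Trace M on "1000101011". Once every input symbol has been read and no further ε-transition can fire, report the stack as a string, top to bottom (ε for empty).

BBBDDZ

(q_0, 1000101011, Z)
  read 1, top Z: go to q_2, push BZ → (q_2, 000101011, BZ)
  read 0, top B: go to q_0, push D → (q_0, 00101011, DZ)
  ε-move, top D: go to q_2, push BD → (q_2, 00101011, BDZ)
  read 0, top B: go to q_0, push D → (q_0, 0101011, DDZ)
  ε-move, top D: go to q_2, push BD → (q_2, 0101011, BDDZ)
  read 0, top B: go to q_0, push D → (q_0, 101011, DDDZ)
  ε-move, top D: go to q_2, push BD → (q_2, 101011, BDDDZ)
  read 1, top B: go to q_1, push ε → (q_1, 01011, DDDZ)
  ε-move, top D: go to q_2, push BB → (q_2, 01011, BBDDZ)
  read 0, top B: go to q_0, push D → (q_0, 1011, DBDDZ)
  ε-move, top D: go to q_2, push BD → (q_2, 1011, BDBDDZ)
  read 1, top B: go to q_1, push ε → (q_1, 011, DBDDZ)
  ε-move, top D: go to q_2, push BB → (q_2, 011, BBBDDZ)
  read 0, top B: go to q_0, push D → (q_0, 11, DBBDDZ)
  ε-move, top D: go to q_2, push BD → (q_2, 11, BDBBDDZ)
  read 1, top B: go to q_1, push ε → (q_1, 1, DBBDDZ)
  ε-move, top D: go to q_2, push BB → (q_2, 1, BBBBDDZ)
  read 1, top B: go to q_1, push ε → (q_1, ε, BBBDDZ)
All input consumed in state q_1 with stack BBBDDZ.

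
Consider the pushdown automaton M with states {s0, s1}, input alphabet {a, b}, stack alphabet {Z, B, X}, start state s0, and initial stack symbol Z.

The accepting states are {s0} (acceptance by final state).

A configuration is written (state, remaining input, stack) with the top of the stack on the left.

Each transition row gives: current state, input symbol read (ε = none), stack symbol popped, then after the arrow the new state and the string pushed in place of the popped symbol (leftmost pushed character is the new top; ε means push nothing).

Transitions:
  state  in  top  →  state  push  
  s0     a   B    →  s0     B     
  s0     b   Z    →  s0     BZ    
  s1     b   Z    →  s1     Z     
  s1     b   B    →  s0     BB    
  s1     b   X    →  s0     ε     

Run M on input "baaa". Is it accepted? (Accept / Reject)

Accept

One accepting computation: (s0, baaa, Z) ⊢ (s0, aaa, BZ) ⊢ (s0, aa, BZ) ⊢ (s0, a, BZ) ⊢ (s0, ε, BZ)
All input consumed and state s0 ∈ F.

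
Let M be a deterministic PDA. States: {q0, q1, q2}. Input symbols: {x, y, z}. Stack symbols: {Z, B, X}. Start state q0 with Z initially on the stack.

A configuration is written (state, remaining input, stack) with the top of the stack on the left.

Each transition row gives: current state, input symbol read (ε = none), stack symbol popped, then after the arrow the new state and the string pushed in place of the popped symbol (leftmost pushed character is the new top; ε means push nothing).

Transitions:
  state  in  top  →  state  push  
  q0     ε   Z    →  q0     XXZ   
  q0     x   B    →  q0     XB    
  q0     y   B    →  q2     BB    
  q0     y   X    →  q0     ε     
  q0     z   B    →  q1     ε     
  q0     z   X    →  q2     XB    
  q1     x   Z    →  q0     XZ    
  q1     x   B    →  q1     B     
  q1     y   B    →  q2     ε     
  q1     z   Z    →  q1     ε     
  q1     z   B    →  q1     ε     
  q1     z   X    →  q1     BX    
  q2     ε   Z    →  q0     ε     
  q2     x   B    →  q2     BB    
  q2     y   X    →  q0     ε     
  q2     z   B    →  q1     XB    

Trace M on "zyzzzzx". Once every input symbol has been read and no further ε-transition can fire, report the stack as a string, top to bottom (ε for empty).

BXZ

(q0, zyzzzzx, Z)
  ε-move, top Z: go to q0, push XXZ → (q0, zyzzzzx, XXZ)
  read z, top X: go to q2, push XB → (q2, yzzzzx, XBXZ)
  read y, top X: go to q0, push ε → (q0, zzzzx, BXZ)
  read z, top B: go to q1, push ε → (q1, zzzx, XZ)
  read z, top X: go to q1, push BX → (q1, zzx, BXZ)
  read z, top B: go to q1, push ε → (q1, zx, XZ)
  read z, top X: go to q1, push BX → (q1, x, BXZ)
  read x, top B: go to q1, push B → (q1, ε, BXZ)
All input consumed in state q1 with stack BXZ.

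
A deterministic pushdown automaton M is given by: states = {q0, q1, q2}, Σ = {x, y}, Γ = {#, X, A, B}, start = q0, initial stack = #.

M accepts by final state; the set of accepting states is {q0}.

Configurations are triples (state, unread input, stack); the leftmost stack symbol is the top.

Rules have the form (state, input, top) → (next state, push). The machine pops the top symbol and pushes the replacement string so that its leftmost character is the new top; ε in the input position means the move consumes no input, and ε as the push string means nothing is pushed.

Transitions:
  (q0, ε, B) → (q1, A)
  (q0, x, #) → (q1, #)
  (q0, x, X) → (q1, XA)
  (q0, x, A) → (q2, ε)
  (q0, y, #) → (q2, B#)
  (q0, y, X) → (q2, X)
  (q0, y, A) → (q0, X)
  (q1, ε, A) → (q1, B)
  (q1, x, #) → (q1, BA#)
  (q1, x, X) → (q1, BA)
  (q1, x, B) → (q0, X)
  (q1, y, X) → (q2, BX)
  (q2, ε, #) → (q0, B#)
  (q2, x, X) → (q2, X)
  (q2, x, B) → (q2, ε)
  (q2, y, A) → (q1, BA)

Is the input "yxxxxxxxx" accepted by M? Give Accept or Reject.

(q0, yxxxxxxxx, #) ⊢ (q2, xxxxxxxx, B#) ⊢ (q2, xxxxxxx, #) ⊢ (q0, xxxxxxx, B#) ⊢ (q1, xxxxxxx, A#) ⊢ (q1, xxxxxxx, B#) ⊢ (q0, xxxxxx, X#) ⊢ (q1, xxxxx, XA#) ⊢ (q1, xxxx, BAA#) ⊢ (q0, xxx, XAA#) ⊢ (q1, xx, XAAA#) ⊢ (q1, x, BAAAA#) ⊢ (q0, ε, XAAAA#)
All input consumed; state q0 ∈ F.

Accept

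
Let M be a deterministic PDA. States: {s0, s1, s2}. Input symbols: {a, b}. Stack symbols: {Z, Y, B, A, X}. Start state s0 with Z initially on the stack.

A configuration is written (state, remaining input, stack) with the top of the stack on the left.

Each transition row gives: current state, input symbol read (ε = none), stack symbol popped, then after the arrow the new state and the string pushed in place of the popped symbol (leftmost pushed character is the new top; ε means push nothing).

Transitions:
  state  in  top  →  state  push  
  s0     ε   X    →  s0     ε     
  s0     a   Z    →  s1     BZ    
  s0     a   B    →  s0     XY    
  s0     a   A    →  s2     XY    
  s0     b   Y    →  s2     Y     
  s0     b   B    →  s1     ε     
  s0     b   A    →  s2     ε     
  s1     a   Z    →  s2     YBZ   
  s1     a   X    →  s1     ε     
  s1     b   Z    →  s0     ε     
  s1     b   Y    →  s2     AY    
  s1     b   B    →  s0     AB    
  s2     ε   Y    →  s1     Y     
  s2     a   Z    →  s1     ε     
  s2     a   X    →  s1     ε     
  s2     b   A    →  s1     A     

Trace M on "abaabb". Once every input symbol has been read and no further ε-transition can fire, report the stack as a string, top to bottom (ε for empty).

(s0, abaabb, Z)
  read a, top Z: go to s1, push BZ → (s1, baabb, BZ)
  read b, top B: go to s0, push AB → (s0, aabb, ABZ)
  read a, top A: go to s2, push XY → (s2, abb, XYBZ)
  read a, top X: go to s1, push ε → (s1, bb, YBZ)
  read b, top Y: go to s2, push AY → (s2, b, AYBZ)
  read b, top A: go to s1, push A → (s1, ε, AYBZ)
All input consumed in state s1 with stack AYBZ.

AYBZ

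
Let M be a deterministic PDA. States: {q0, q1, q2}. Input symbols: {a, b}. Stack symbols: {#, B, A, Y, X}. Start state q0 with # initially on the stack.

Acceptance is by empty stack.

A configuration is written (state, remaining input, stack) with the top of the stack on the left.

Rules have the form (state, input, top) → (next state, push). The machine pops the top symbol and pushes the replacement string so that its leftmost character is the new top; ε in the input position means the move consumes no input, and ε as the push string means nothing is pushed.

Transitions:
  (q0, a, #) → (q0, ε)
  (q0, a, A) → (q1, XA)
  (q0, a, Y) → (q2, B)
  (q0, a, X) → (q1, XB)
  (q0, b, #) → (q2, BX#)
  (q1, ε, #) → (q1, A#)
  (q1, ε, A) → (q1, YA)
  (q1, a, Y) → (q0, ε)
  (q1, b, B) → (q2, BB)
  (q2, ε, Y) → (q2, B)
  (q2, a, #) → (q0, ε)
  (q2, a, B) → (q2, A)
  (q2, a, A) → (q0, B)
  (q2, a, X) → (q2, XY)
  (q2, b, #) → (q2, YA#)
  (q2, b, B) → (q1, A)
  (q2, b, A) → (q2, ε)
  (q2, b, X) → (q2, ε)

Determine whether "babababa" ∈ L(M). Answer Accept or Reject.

Accept

(q0, babababa, #)
  read b, top #: go to q2, push BX# → (q2, abababa, BX#)
  read a, top B: go to q2, push A → (q2, bababa, AX#)
  read b, top A: go to q2, push ε → (q2, ababa, X#)
  read a, top X: go to q2, push XY → (q2, baba, XY#)
  read b, top X: go to q2, push ε → (q2, aba, Y#)
  ε-move, top Y: go to q2, push B → (q2, aba, B#)
  read a, top B: go to q2, push A → (q2, ba, A#)
  read b, top A: go to q2, push ε → (q2, a, #)
  read a, top #: go to q0, push ε → (q0, ε, ε)
All input consumed and the stack is empty.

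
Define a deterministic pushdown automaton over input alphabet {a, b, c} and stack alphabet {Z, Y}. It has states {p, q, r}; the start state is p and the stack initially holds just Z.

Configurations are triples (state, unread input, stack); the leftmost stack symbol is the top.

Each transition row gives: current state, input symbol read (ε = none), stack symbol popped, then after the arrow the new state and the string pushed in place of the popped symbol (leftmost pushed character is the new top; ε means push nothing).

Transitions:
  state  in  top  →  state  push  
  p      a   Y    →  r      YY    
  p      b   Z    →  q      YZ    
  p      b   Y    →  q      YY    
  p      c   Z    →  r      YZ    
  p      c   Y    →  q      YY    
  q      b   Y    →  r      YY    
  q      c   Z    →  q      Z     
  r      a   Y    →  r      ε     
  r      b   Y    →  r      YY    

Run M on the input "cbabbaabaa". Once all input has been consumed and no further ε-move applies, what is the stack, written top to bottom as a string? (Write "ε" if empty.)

(p, cbabbaabaa, Z)
  read c, top Z: go to r, push YZ → (r, babbaabaa, YZ)
  read b, top Y: go to r, push YY → (r, abbaabaa, YYZ)
  read a, top Y: go to r, push ε → (r, bbaabaa, YZ)
  read b, top Y: go to r, push YY → (r, baabaa, YYZ)
  read b, top Y: go to r, push YY → (r, aabaa, YYYZ)
  read a, top Y: go to r, push ε → (r, abaa, YYZ)
  read a, top Y: go to r, push ε → (r, baa, YZ)
  read b, top Y: go to r, push YY → (r, aa, YYZ)
  read a, top Y: go to r, push ε → (r, a, YZ)
  read a, top Y: go to r, push ε → (r, ε, Z)
All input consumed in state r with stack Z.

Z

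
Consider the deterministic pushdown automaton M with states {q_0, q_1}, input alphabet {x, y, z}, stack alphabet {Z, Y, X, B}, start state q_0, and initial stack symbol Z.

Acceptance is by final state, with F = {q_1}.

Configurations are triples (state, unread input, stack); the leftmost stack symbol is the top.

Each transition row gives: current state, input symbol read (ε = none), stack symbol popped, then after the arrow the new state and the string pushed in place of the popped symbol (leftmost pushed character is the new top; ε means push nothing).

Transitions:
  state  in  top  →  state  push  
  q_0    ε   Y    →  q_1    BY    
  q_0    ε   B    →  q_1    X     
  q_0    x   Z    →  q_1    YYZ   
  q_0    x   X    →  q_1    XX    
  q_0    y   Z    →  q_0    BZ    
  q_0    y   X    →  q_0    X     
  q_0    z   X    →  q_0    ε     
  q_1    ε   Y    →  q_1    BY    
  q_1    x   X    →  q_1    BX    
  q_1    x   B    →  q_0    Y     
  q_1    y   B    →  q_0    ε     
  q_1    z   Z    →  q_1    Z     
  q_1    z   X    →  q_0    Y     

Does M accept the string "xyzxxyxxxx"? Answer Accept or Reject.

Reject

(q_0, xyzxxyxxxx, Z)
  read x, top Z: go to q_1, push YYZ → (q_1, yzxxyxxxx, YYZ)
  ε-move, top Y: go to q_1, push BY → (q_1, yzxxyxxxx, BYYZ)
  read y, top B: go to q_0, push ε → (q_0, zxxyxxxx, YYZ)
  ε-move, top Y: go to q_1, push BY → (q_1, zxxyxxxx, BYYZ)
No transition applies at (q_1, zxxyxxxx, BYYZ); input not fully consumed.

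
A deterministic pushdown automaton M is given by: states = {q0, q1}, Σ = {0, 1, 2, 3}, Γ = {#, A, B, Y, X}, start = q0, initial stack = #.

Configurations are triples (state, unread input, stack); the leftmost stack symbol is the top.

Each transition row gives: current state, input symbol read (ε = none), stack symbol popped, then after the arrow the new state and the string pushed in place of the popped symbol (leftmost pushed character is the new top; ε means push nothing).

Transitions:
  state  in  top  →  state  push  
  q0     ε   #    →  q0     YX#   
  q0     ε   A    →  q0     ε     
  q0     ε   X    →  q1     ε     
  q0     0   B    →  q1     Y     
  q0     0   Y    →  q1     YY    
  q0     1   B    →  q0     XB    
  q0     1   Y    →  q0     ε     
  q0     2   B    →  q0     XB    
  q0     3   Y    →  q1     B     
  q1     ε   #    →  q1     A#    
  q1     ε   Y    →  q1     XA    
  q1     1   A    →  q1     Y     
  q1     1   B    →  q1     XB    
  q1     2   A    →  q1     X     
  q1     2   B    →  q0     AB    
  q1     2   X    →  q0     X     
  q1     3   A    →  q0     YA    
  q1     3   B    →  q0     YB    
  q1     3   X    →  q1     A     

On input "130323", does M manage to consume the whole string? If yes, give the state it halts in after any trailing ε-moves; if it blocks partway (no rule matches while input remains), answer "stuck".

(q0, 130323, #)
  ε-move, top #: go to q0, push YX# → (q0, 130323, YX#)
  read 1, top Y: go to q0, push ε → (q0, 30323, X#)
  ε-move, top X: go to q1, push ε → (q1, 30323, #)
  ε-move, top #: go to q1, push A# → (q1, 30323, A#)
  read 3, top A: go to q0, push YA → (q0, 0323, YA#)
  read 0, top Y: go to q1, push YY → (q1, 323, YYA#)
  ε-move, top Y: go to q1, push XA → (q1, 323, XAYA#)
  read 3, top X: go to q1, push A → (q1, 23, AAYA#)
  read 2, top A: go to q1, push X → (q1, 3, XAYA#)
  read 3, top X: go to q1, push A → (q1, ε, AAYA#)
All input consumed; M is in state q1.

q1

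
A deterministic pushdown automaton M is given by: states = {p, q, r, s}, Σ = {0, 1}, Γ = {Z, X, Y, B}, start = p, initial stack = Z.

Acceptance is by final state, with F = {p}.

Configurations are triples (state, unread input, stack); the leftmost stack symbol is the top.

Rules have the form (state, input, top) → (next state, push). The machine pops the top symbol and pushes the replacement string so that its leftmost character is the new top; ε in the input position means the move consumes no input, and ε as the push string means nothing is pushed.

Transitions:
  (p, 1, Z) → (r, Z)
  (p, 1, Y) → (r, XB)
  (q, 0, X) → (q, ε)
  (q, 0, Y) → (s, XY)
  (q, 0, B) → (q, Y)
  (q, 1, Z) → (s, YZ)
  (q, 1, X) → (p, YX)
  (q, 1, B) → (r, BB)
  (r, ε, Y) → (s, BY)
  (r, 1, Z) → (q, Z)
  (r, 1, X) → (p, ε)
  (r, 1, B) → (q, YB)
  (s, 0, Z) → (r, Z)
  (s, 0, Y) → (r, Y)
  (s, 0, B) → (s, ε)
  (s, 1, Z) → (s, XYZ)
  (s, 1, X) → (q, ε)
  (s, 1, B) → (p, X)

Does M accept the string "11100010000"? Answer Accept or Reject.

Reject

(p, 11100010000, Z)
  read 1, top Z: go to r, push Z → (r, 1100010000, Z)
  read 1, top Z: go to q, push Z → (q, 100010000, Z)
  read 1, top Z: go to s, push YZ → (s, 00010000, YZ)
  read 0, top Y: go to r, push Y → (r, 0010000, YZ)
  ε-move, top Y: go to s, push BY → (s, 0010000, BYZ)
  read 0, top B: go to s, push ε → (s, 010000, YZ)
  read 0, top Y: go to r, push Y → (r, 10000, YZ)
  ε-move, top Y: go to s, push BY → (s, 10000, BYZ)
  read 1, top B: go to p, push X → (p, 0000, XYZ)
No transition applies at (p, 0000, XYZ); input not fully consumed.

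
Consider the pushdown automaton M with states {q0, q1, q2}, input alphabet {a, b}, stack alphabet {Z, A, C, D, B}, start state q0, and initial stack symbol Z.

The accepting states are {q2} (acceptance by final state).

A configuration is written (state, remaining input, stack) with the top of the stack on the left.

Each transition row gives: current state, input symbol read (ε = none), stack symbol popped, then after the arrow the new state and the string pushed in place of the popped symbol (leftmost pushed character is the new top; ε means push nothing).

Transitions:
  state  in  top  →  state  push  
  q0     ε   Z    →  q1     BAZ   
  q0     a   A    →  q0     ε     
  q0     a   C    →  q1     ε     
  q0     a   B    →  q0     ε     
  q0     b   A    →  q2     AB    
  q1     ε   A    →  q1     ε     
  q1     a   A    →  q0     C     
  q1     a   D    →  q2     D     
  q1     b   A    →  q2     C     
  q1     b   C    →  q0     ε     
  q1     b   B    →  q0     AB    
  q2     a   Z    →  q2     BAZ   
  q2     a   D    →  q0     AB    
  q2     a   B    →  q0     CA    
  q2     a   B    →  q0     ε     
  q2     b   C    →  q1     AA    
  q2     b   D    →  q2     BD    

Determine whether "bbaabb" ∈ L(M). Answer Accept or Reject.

No computation consumes all input and reaches a final state.

Reject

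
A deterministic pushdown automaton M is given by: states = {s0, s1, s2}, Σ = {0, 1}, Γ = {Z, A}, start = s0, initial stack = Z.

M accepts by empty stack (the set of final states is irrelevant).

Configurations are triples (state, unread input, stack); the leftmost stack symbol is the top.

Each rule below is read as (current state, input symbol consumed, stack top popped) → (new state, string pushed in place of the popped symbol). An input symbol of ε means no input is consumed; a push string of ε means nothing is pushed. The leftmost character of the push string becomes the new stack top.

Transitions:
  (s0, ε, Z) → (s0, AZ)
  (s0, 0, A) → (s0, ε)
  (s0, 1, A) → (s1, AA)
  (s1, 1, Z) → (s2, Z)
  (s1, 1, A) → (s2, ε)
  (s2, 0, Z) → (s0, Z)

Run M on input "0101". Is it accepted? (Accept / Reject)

Reject

(s0, 0101, Z) ⊢ (s0, 0101, AZ) ⊢ (s0, 101, Z) ⊢ (s0, 101, AZ) ⊢ (s1, 01, AAZ)
No transition applies at (s1, 01, AAZ); input not fully consumed.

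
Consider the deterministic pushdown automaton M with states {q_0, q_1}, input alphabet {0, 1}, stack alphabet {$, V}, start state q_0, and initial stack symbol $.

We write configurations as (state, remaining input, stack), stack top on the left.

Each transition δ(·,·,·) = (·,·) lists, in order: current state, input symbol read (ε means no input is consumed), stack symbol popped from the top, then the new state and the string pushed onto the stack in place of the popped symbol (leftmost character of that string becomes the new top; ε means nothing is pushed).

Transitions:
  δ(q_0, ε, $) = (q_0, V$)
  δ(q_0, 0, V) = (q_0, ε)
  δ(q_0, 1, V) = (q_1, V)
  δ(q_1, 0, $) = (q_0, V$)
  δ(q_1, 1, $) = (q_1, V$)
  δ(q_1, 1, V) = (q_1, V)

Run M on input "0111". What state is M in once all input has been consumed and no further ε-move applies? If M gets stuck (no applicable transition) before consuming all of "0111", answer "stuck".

(q_0, 0111, $)
  ε-move, top $: go to q_0, push V$ → (q_0, 0111, V$)
  read 0, top V: go to q_0, push ε → (q_0, 111, $)
  ε-move, top $: go to q_0, push V$ → (q_0, 111, V$)
  read 1, top V: go to q_1, push V → (q_1, 11, V$)
  read 1, top V: go to q_1, push V → (q_1, 1, V$)
  read 1, top V: go to q_1, push V → (q_1, ε, V$)
All input consumed; M is in state q_1.

q_1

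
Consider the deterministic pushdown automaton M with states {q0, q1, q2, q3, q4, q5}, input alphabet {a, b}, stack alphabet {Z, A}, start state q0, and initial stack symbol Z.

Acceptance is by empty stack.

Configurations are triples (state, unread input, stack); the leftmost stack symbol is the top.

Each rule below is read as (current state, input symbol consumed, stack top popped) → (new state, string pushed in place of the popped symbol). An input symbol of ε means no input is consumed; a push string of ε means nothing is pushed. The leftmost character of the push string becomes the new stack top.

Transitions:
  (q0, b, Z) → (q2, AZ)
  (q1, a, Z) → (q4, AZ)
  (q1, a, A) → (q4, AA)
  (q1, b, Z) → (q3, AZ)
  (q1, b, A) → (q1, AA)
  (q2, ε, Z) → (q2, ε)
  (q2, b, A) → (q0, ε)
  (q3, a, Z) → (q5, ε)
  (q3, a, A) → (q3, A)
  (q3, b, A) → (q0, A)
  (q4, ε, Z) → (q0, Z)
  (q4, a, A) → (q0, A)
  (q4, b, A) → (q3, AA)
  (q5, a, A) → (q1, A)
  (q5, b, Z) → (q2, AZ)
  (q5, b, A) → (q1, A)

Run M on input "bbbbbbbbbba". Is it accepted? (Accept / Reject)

Reject

(q0, bbbbbbbbbba, Z)
  read b, top Z: go to q2, push AZ → (q2, bbbbbbbbba, AZ)
  read b, top A: go to q0, push ε → (q0, bbbbbbbba, Z)
  read b, top Z: go to q2, push AZ → (q2, bbbbbbba, AZ)
  read b, top A: go to q0, push ε → (q0, bbbbbba, Z)
  read b, top Z: go to q2, push AZ → (q2, bbbbba, AZ)
  read b, top A: go to q0, push ε → (q0, bbbba, Z)
  read b, top Z: go to q2, push AZ → (q2, bbba, AZ)
  read b, top A: go to q0, push ε → (q0, bba, Z)
  read b, top Z: go to q2, push AZ → (q2, ba, AZ)
  read b, top A: go to q0, push ε → (q0, a, Z)
No transition applies at (q0, a, Z); input not fully consumed.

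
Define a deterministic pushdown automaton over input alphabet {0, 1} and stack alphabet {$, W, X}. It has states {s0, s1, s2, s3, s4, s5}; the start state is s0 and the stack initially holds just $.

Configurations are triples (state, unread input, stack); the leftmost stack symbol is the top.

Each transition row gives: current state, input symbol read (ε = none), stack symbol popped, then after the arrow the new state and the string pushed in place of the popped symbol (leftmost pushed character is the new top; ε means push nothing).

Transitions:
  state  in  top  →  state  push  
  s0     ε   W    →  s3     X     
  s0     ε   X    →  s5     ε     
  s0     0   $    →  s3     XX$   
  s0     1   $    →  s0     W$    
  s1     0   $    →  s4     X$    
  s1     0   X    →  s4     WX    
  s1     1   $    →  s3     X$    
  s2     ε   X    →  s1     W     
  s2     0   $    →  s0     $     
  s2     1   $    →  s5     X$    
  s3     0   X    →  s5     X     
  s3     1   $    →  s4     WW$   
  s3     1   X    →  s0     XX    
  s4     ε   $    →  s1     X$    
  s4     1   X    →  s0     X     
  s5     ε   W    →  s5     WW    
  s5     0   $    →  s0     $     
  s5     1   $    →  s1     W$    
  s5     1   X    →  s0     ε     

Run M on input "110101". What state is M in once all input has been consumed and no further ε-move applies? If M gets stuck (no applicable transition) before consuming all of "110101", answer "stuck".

stuck

(s0, 110101, $)
  read 1, top $: go to s0, push W$ → (s0, 10101, W$)
  ε-move, top W: go to s3, push X → (s3, 10101, X$)
  read 1, top X: go to s0, push XX → (s0, 0101, XX$)
  ε-move, top X: go to s5, push ε → (s5, 0101, X$)
No transition for (s5, 0, top X); M blocks with input 0101 remaining.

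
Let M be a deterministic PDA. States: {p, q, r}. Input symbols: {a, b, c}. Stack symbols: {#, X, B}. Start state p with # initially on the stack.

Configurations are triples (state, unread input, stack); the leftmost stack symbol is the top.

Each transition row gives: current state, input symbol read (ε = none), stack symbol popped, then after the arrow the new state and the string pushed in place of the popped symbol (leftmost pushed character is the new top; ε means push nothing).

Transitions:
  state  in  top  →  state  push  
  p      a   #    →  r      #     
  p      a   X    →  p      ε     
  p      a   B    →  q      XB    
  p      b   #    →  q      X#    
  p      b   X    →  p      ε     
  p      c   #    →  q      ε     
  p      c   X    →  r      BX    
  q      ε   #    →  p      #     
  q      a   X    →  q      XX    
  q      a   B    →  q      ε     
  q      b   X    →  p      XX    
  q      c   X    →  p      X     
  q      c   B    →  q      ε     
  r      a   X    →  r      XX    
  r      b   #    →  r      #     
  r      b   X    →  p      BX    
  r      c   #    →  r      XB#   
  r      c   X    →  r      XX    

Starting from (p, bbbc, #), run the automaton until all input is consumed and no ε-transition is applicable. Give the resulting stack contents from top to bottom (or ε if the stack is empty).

(p, bbbc, #)
  read b, top #: go to q, push X# → (q, bbc, X#)
  read b, top X: go to p, push XX → (p, bc, XX#)
  read b, top X: go to p, push ε → (p, c, X#)
  read c, top X: go to r, push BX → (r, ε, BX#)
All input consumed in state r with stack BX#.

BX#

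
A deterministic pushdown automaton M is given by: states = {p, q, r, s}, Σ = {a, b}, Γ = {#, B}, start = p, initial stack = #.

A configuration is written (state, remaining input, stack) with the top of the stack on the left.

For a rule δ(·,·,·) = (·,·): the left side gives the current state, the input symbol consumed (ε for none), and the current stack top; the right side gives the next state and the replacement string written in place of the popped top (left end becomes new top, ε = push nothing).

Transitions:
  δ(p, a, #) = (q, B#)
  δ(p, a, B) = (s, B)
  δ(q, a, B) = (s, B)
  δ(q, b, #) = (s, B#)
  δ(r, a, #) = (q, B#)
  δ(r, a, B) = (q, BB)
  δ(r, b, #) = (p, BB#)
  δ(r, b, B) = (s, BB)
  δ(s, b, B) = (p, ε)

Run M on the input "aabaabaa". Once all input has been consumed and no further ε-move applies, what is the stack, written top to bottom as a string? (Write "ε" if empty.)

(p, aabaabaa, #)
  read a, top #: go to q, push B# → (q, abaabaa, B#)
  read a, top B: go to s, push B → (s, baabaa, B#)
  read b, top B: go to p, push ε → (p, aabaa, #)
  read a, top #: go to q, push B# → (q, abaa, B#)
  read a, top B: go to s, push B → (s, baa, B#)
  read b, top B: go to p, push ε → (p, aa, #)
  read a, top #: go to q, push B# → (q, a, B#)
  read a, top B: go to s, push B → (s, ε, B#)
All input consumed in state s with stack B#.

B#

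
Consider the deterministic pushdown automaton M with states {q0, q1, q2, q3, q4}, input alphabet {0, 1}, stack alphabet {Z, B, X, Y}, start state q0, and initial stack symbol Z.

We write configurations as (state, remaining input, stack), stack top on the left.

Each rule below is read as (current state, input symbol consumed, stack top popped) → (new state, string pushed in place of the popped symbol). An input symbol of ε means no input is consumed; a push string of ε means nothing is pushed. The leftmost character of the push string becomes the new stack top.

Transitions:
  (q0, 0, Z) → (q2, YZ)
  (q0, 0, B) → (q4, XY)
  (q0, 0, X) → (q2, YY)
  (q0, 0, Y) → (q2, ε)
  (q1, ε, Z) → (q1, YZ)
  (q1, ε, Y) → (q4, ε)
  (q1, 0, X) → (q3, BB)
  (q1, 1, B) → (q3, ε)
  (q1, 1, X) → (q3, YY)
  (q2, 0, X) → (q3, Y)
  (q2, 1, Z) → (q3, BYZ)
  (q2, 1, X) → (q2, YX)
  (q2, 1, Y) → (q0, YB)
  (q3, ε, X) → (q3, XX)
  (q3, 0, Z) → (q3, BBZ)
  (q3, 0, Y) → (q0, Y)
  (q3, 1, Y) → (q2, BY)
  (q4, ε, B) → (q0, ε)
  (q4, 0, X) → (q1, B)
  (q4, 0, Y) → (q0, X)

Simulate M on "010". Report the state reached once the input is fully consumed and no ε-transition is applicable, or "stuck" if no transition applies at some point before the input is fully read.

q2

(q0, 010, Z)
  read 0, top Z: go to q2, push YZ → (q2, 10, YZ)
  read 1, top Y: go to q0, push YB → (q0, 0, YBZ)
  read 0, top Y: go to q2, push ε → (q2, ε, BZ)
All input consumed; M is in state q2.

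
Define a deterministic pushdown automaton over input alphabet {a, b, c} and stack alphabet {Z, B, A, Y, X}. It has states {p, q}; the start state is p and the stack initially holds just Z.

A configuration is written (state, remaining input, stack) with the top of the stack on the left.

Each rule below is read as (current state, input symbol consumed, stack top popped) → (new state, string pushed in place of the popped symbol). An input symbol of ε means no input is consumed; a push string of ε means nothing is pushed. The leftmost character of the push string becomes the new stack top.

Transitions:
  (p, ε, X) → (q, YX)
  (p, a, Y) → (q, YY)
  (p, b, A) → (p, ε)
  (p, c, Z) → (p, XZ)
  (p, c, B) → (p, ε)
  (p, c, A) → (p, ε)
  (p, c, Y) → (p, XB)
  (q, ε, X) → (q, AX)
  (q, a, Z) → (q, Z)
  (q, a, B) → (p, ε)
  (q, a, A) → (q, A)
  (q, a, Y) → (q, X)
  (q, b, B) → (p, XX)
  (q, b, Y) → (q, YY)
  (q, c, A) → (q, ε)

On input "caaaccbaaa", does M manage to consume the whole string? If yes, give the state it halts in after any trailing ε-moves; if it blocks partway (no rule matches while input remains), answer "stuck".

stuck

(p, caaaccbaaa, Z)
  read c, top Z: go to p, push XZ → (p, aaaccbaaa, XZ)
  ε-move, top X: go to q, push YX → (q, aaaccbaaa, YXZ)
  read a, top Y: go to q, push X → (q, aaccbaaa, XXZ)
  ε-move, top X: go to q, push AX → (q, aaccbaaa, AXXZ)
  read a, top A: go to q, push A → (q, accbaaa, AXXZ)
  read a, top A: go to q, push A → (q, ccbaaa, AXXZ)
  read c, top A: go to q, push ε → (q, cbaaa, XXZ)
  ε-move, top X: go to q, push AX → (q, cbaaa, AXXZ)
  read c, top A: go to q, push ε → (q, baaa, XXZ)
  ε-move, top X: go to q, push AX → (q, baaa, AXXZ)
No transition for (q, b, top A); M blocks with input baaa remaining.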